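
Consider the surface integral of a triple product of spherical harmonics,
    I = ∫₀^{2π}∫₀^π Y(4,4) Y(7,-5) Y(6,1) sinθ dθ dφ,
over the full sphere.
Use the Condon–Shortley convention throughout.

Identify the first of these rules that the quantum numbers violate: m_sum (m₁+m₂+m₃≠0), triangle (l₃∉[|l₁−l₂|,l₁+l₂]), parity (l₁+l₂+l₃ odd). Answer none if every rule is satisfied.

azimuthal sum: 4 − 5 + 1 = 0  ✓
3 ≤ 6 ≤ 11 (triangle on l)  ✓
L = 4 + 7 + 6 = 17 (odd)  ✗

parity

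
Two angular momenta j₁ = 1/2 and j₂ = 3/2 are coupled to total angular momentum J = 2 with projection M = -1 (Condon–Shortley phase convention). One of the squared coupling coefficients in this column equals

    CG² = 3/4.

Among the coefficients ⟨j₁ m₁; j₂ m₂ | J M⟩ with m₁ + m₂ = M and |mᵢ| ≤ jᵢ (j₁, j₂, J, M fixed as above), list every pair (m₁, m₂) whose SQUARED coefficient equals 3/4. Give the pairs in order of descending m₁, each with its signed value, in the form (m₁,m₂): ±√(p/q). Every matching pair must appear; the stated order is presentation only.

Admissible pairs with m₁+m₂ = M = -1: (-1/2,-1/2), (1/2,-3/2)
  (m₁,m₂)=(1/2,-3/2): CG² = 1/4, CG = +√(1/4)
  (m₁,m₂)=(-1/2,-1/2): CG² = 3/4, CG = +√(3/4)   ← matches the target
Pairs with CG² = 3/4: (-1/2,-1/2): +√(3/4)

(-1/2,-1/2): +√(3/4)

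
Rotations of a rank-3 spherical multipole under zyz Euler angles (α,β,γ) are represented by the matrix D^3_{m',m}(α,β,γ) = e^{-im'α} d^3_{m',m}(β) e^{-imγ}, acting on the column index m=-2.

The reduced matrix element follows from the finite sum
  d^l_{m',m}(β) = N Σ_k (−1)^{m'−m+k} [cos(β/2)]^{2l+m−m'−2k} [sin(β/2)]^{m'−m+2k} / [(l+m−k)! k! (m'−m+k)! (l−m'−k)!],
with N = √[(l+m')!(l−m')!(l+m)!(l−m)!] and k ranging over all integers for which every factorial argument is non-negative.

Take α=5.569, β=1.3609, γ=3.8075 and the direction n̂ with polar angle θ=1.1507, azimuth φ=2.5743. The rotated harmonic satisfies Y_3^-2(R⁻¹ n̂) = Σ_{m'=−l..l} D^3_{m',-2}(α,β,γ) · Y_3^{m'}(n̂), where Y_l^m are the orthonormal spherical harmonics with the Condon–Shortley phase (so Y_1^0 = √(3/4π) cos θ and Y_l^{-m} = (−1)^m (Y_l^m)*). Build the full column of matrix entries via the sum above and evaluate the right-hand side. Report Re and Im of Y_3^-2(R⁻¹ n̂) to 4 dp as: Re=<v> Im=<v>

Re=-0.1875 Im=-0.2288

Need the full column D^3_{m',-2} for m'=−3..3 at α=5.5690, β=1.3609, γ=3.8075.
cos(β/2)=0.777290, sin(β/2)=0.629143
d^3_{-3,-2}: single k=1 term ⇒ +0.437260;  D = +0.301255-0.316925i
d^3_{-2,-2}: k∈[0..1] ⇒ +0.220545 -0.722437 = -0.501892;  D = -0.499554+0.048385i
d^3_{-1,-2}: k∈[0..1] ⇒ -0.564500 +0.739650 = +0.175151;  D = +0.142792+0.101430i
d^3_{0,-2}: k∈[0..1] ⇒ +0.791390 -0.518470 = +0.272921;  D = +0.064604+0.265164i
d^3_{1,-2}: k∈[0..1] ⇒ -0.739650 +0.242287 = -0.497364;  D = +0.227554-0.442256i
d^3_{2,-2}: k∈[0..1] ⇒ +0.473296 -0.062015 = +0.411281;  D = -0.381727+0.153090i
d^3_{3,-2}: single k=0 term ⇒ -0.187674;  D = +0.177378+0.061308i
Y_3^{m'}(θ=1.1507,φ=2.5743) and Σ D·Y over m':
  (+0.3013-0.3169i)·(+0.0415-0.3149i)  (-0.4996+0.0484i)·(+0.1468+0.3149i)  (+0.1428+0.1014i)·(+0.0419+0.0267i)  (+0.0646+0.2652i)·(-0.3300+0.0000i)  (+0.2276-0.4423i)·(-0.0419+0.0267i)  (-0.3817+0.1531i)·(+0.1468-0.3149i)  (+0.1774+0.0613i)·(-0.0415-0.3149i)
Y_3^-2(R⁻¹ n̂) = -0.187524-0.228784i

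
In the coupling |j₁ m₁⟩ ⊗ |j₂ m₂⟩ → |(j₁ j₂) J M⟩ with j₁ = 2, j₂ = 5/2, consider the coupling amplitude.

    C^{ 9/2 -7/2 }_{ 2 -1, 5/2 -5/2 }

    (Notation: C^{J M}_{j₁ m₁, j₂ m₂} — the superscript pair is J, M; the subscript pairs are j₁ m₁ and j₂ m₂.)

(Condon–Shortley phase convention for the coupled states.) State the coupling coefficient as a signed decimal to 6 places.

+0.666667

j₁+j₂−J=0  J+j₁−j₂=4  J−j₁+j₂=5  j₁+j₂+J+1=10
(j₁±m₁, j₂±m₂, J±M) = (1,3,0,5,1,8)
P² = 230400
sum k=0..0:
  [0] +1/720 = 1/720
S = 1/720
C² = P²·S² = 4/9 ; C = +0.666667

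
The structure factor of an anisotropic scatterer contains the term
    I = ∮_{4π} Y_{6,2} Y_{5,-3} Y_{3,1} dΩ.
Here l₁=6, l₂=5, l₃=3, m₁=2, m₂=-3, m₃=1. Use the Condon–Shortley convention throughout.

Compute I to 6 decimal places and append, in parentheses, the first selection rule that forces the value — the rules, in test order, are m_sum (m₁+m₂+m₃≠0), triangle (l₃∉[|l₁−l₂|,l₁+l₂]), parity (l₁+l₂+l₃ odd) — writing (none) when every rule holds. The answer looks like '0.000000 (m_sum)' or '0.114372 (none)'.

-0.145631 (none)

Checks pass: Σm=0; 14 even; l₃=3∈[1,11].
(2·6+1)(2·5+1)(2·3+1) = 1001
Δ: 8! 4! 2! / 15! → 1/675675
sum: t=3:−1/8640 t=4:+1/2304 t=5:−1/8640 = 7/34560
3j²(6 5 3; 0 0 0) = Δ·Π!·Σ² = 7/429  (sign -1)
sum: t=0:+1/1935360 t=1:−1/30240 t=2:+1/11520 = 1/18432
3j²(6 5 3; 2 -3 1) = Δ·Π!·Σ² = 7/429  (sign +1)
combine: 4πI² = 1001·7/429·7/429 = 343/1287
take √, sign -1: I = -0.14563067
No selection rule forces the value: the integral is nonzero (none).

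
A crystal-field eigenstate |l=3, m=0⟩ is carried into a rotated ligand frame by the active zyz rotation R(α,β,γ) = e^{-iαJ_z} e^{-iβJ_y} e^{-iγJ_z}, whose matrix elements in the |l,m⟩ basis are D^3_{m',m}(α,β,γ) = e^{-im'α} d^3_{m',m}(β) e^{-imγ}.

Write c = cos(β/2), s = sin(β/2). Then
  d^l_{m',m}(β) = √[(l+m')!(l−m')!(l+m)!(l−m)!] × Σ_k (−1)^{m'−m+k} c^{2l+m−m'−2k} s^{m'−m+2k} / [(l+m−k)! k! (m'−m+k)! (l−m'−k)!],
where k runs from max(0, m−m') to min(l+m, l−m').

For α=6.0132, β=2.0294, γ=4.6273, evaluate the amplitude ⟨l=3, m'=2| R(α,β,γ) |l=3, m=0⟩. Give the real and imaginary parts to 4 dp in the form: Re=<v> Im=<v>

Re=-0.4180 Im=-0.2506

D^3_{2,0}(6.0132,2.0294,4.6273) = e^{-i·2·6.0132}·d^3_{2,0}(2.0294)·e^{-i·0·4.6273}. Compute d first:
Half-angle: c=0.527875, s=0.849322. N=√(120·1·6·6)=65.726707
k∈{0,1} keeps every argument non-negative
  k=0: (−1)^2·65.7267/(12)·0.5279^4·0.8493^2 = +0.306782
  k=1: (−1)^3·65.7267/(12)·0.5279^2·0.8493^4 = -0.794168
d^3_{2,0}(2.0294) = +0.306782 -0.794168 = -0.487386
Phases: e^{-i·(2)·6.0132}=+0.857724+0.514111i, e^{-i·(0)·4.6273}=+1.000000+0.000000i ⇒ D=-0.418043-0.250571i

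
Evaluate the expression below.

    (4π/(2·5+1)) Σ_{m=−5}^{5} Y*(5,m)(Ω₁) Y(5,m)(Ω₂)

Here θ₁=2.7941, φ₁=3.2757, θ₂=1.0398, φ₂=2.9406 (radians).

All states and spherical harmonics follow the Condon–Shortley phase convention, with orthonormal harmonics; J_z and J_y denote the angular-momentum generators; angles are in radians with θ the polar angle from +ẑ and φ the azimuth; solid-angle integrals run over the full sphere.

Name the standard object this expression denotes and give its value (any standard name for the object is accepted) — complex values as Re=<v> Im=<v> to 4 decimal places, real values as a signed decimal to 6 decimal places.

This sum is the spherical-harmonic addition theorem: it equals the Legendre polynomial P_l(cos γ) of the angle γ between the two directions.
Summing Y*_{l m}(θ₁,φ₁)·Y_{l m}(θ₂,φ₂) over m ∈ [−5, 5]; prefactor 4π/(2·5+1) = 1.142397:
  [-5]  conj(Y_{5,-5})(Ω₁) = (-0.001665, -0.001321) ; Y_{5,-5}(Ω₂) = (-0.118632, -0.186791) ; Δ = (-0.000049, 0.000468)
  [-4]  conj(Y_{5,-4})(Ω₁) = (-0.015952, -0.009485) ; Y_{5,-4}(Ω₂) = (0.285126, 0.295918) ; Δ = (-0.001742, -0.007425)
  [-3]  conj(Y_{5,-3})(Ω₁) = (-0.087449, -0.037212) ; Y_{5,-3}(Ω₂) = (-0.238948, -0.164520) ; Δ = (0.014774, 0.023279)
  [-2]  conj(Y_{5,-2})(Ω₁) = (-0.294379, -0.080906) ; Y_{5,-2}(Ω₂) = (-0.135484, -0.057599) ; Δ = (0.035224, 0.027917)
  [-1]  conj(Y_{5,-1})(Ω₁) = (-0.544265, -0.073431) ; Y_{5,-1}(Ω₂) = (0.327220, 0.066669) ; Δ = (-0.173199, -0.060314)
  [+0]  conj(Y_{5,0})(Ω₁) = (-0.258740, -0.000000) ; Y_{5,0}(Ω₂) = (0.070618, 0.000000) ; Δ = (-0.018272, -0.000000)
  [+1]  conj(Y_{5,1})(Ω₁) = (0.544265, -0.073431) ; Y_{5,1}(Ω₂) = (-0.327220, 0.066669) ; Δ = (-0.173199, 0.060314)
  [+2]  conj(Y_{5,2})(Ω₁) = (-0.294379, 0.080906) ; Y_{5,2}(Ω₂) = (-0.135484, 0.057599) ; Δ = (0.035224, -0.027917)
  [+3]  conj(Y_{5,3})(Ω₁) = (0.087449, -0.037212) ; Y_{5,3}(Ω₂) = (0.238948, -0.164520) ; Δ = (0.014774, -0.023279)
  [+4]  conj(Y_{5,4})(Ω₁) = (-0.015952, 0.009485) ; Y_{5,4}(Ω₂) = (0.285126, -0.295918) ; Δ = (-0.001742, 0.007425)
  [+5]  conj(Y_{5,5})(Ω₁) = (0.001665, -0.001321) ; Y_{5,5}(Ω₂) = (0.118632, -0.186791) ; Δ = (-0.000049, -0.000468)
Σ over m = (-0.268257, -0.000000); ×(4π/11) → (-0.306456, -0.000000). Real part: -0.306456

Legendre polynomial (addition theorem), -0.306456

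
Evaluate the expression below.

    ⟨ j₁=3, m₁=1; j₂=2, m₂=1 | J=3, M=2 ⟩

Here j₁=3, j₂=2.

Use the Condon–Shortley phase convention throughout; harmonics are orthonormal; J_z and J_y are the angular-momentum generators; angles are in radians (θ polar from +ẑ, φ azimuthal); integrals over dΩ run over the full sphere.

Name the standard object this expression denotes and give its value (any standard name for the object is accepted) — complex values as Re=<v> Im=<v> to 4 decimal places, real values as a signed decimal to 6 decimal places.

Clebsch–Gordan coefficient, −√(1/4) ≈ -0.500000

This is a Clebsch–Gordan (vector-coupling) coefficient.
√[7·2!4!2!/9! · 4!2!3!1!5!1!] = √(64)
  +(−1)^1/∏(1,1,1,2,3,0)! = -1/12  (running -1/12)
  +(−1)^2/∏(2,0,0,1,4,1)! = 1/48  (running -1/16)
⟨..|..⟩ = √(64)·(-1/16) = -0.500000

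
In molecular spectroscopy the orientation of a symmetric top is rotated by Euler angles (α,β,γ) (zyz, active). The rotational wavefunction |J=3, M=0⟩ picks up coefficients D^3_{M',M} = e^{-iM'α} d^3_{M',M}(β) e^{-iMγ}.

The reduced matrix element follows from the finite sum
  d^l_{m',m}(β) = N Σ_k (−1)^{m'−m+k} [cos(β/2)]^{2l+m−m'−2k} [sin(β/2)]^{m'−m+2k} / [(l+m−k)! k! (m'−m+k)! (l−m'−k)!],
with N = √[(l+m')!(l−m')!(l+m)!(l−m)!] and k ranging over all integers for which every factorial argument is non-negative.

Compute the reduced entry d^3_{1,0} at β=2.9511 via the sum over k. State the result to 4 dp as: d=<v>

d^3_{1,0}(β=2.9511) via the finite sum:
c=cos(2.951100/2)=0.095102, s=sin(2.951100/2)=0.995467; N=√[24·2·6·6]=41.569219
k: max(0,(0)−(1))=0 … min(3+(0),3−(1))=2
  k=0: (−1)^1·41.5692/(12)·0.0951^5·0.9955^1 = -0.000027
  k=1: (−1)^2·41.5692/(4)·0.0951^3·0.9955^3 = +0.008818
  k=2: (−1)^3·41.5692/(12)·0.0951^1·0.9955^5 = -0.322046
d^3_{1,0}(2.9511) = -0.000027 +0.008818 -0.322046 = -0.313255

d=-0.3133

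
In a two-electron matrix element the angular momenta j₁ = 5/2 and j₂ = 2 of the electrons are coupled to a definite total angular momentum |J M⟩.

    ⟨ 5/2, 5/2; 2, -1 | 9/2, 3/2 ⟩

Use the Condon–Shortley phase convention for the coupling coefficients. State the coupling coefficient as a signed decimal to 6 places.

triangle: 0!·5!·4!/10! = 2880/3628800
(j±m)!: 5!·0!·1!·3!·6!·3! = 3110400
prefactor² = (2J+1)·Δ·N² = 172800/7
  k=0: +1/(0!·0!·0!·1!·5!·3!) = 1/720
Σ = 1/720  ⇒  CG² = 172800/7·(1/720)² = 1/21
CG = +√(1/21) = +0.218218

+√(1/21) ≈ +0.218218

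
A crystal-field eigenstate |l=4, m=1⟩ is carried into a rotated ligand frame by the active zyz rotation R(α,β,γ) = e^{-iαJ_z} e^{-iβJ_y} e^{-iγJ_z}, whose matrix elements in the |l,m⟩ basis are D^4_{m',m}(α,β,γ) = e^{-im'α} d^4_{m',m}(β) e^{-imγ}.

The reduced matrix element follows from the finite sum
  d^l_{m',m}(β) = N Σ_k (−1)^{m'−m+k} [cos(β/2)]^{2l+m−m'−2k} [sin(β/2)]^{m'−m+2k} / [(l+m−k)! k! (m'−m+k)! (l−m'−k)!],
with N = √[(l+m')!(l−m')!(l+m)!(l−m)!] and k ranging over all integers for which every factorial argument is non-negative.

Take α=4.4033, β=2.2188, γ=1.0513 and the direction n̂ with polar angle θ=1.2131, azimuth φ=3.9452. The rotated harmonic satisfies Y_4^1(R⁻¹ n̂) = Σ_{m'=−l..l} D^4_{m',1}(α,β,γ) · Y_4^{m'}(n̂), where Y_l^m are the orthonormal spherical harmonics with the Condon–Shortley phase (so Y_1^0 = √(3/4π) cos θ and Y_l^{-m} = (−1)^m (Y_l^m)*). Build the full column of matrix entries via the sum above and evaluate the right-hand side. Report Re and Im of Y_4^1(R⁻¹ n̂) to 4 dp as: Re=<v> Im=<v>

Re=-0.2486 Im=0.1581

Need the full column D^4_{m',1} for m'=−4..4 at α=4.4033, β=2.2188, γ=1.0513.
cos(β/2)=0.445199, sin(β/2)=0.895432
d^4_{-4,1}: single k=5 term ⇒ +0.380118;  D = -0.249745-0.286561i
d^4_{-3,1}: k∈[4..5] ⇒ +0.334091 -0.810911 = -0.476820;  D = -0.437724+0.189089i
d^4_{-2,1}: k∈[3..5] ⇒ +0.177575 -1.077533 +0.871802 = -0.028157;  D = -0.002774-0.028020i
d^4_{-1,1}: k∈[2..5] ⇒ +0.062429 -0.757648 +1.532478 -0.413295 = +0.423965;  D = -0.414615-0.088549i
d^4_{0,1}: k∈[1..4] ⇒ +0.013881 -0.336926 +1.362984 -0.918960 = +0.120980;  D = +0.060060-0.105019i
d^4_{1,1}: k∈[0..3] ⇒ +0.001543 -0.093644 +0.757648 -1.021652 = -0.356105;  D = -0.240698-0.262441i
d^4_{2,1}: k∈[0..2] ⇒ -0.013169 +0.266363 -0.718356 = -0.465161;  D = +0.422208-0.195231i
d^4_{3,1}: k∈[0..1] ⇒ +0.049552 -0.334091 = -0.284539;  D = +0.035202+0.282354i
d^4_{4,1}: single k=0 term ⇒ -0.093964;  D = -0.092360-0.017290i
Y_4^{m'}(θ=1.2131,φ=3.9452) and Σ D·Y over m':
  (-0.2497-0.2866i)·(-0.3398+0.0248i)  (-0.4377+0.1891i)·(+0.2682+0.2404i)  (-0.0028-0.0280i)·(+0.0015+0.0416i)  (-0.4146-0.0885i)·(+0.2307-0.2392i)  (+0.0601-0.1050i)·(-0.0160+0.0000i)  (-0.2407-0.2624i)·(-0.2307-0.2392i)  (+0.4222-0.1952i)·(+0.0015-0.0416i)  (+0.0352+0.2824i)·(-0.2682+0.2404i)  (-0.0924-0.0173i)·(-0.3398-0.0248i)
Y_4^1(R⁻¹ n̂) = -0.248629+0.158097i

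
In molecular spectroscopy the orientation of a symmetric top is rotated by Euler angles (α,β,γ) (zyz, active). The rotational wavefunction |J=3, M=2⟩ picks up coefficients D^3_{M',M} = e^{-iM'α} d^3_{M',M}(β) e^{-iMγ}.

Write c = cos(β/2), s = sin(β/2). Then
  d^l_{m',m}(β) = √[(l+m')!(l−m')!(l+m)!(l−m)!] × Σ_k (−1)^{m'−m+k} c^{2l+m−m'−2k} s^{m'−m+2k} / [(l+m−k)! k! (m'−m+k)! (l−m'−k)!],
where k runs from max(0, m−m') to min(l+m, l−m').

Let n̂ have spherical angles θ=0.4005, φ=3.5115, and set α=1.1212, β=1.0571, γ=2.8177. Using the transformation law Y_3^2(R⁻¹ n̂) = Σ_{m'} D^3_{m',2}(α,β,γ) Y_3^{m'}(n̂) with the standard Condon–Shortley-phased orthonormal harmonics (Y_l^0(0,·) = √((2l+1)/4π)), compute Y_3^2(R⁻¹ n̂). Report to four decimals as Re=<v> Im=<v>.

Need the full column D^3_{m',2} for m'=−3..3 at α=1.1212, β=1.0571, γ=2.8177.
cos(β/2)=0.863539, sin(β/2)=0.504282
d^3_{-3,2}: single k=5 term ⇒ +0.068980;  D = -0.044491-0.052714i
d^3_{-2,2}: k∈[4..5] ⇒ +0.241117 -0.016445 = +0.224671;  D = -0.217608+0.055891i
d^3_{-1,2}: k∈[3..4] ⇒ +0.522271 -0.089053 = +0.433218;  D = -0.085298+0.424738i
d^3_{0,2}: k∈[2..3] ⇒ +0.774525 -0.264130 = +0.510395;  D = +0.407000+0.307983i
d^3_{1,2}: k∈[1..2] ⇒ +0.765744 -0.522271 = +0.243473;  D = +0.216695-0.111006i
d^3_{2,2}: k∈[0..1] ⇒ +0.414660 -0.707041 = -0.292381;  D = +0.006963+0.292298i
d^3_{3,2}: single k=0 term ⇒ -0.593143;  D = +0.540185+0.244985i
Y_3^{m'}(θ=0.4005,φ=3.5115) and Σ D·Y over m':
  (-0.0445-0.0527i)·(-0.0110+0.0221i)  (-0.2176+0.0559i)·(+0.1057-0.0964i)  (-0.0853+0.4247i)·(-0.3806+0.1476i)  (+0.4070+0.3080i)·(+0.4261+0.0000i)  (+0.2167-0.1110i)·(+0.3806+0.1476i)  (+0.0070+0.2923i)·(+0.1057+0.0964i)  (+0.5402+0.2450i)·(+0.0110+0.0221i)
Y_3^2(R⁻¹ n̂) = +0.199189+0.019408i

Re=0.1992 Im=0.0194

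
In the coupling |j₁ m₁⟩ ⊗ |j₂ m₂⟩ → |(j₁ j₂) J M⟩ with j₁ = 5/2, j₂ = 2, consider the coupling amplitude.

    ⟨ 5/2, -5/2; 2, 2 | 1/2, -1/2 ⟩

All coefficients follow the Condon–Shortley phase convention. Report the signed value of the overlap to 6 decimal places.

j₁+j₂−J=4  J+j₁−j₂=1  J−j₁+j₂=0  j₁+j₂+J+1=6
(j₁±m₁, j₂±m₂, J±M) = (0,5,4,0,0,1)
P² = 192
sum k=4..4:
  [4] +1/24 = 1/24
S = 1/24
C² = P²·S² = 1/3 ; C = +0.577350

+0.577350  (= +√(1/3))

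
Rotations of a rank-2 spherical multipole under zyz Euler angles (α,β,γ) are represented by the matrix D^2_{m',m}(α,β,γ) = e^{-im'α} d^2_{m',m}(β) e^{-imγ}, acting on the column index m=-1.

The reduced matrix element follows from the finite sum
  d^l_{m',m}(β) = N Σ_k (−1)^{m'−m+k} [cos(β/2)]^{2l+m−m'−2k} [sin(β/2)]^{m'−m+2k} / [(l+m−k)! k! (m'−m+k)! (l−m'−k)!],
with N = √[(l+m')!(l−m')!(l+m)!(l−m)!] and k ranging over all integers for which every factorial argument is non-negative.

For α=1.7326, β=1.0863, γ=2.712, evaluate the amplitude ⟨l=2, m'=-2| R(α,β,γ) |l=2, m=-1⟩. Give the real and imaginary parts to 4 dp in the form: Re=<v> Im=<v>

Split into d^2_{-2,-1}(β=1.0863) × two z-phases.
With c≡cos(β/2)=0.856085 and s≡sin(β/2)=0.516835, N=[1·24·1·6]^{1/2}=12.000000
k∈{1} keeps every argument non-negative
  k=1: (−1)^0·12.0000/(6)·0.8561^3·0.5168^1 = +0.648534
d^2_{-2,-1}(1.0863) = +0.648534
Phases: e^{-i·(-2)·1.7326}=-0.948094-0.317989i, e^{-i·(-1)·2.7120}=-0.909135+0.416501i ⇒ D=+0.644895-0.068606i

Re=0.6449 Im=-0.0686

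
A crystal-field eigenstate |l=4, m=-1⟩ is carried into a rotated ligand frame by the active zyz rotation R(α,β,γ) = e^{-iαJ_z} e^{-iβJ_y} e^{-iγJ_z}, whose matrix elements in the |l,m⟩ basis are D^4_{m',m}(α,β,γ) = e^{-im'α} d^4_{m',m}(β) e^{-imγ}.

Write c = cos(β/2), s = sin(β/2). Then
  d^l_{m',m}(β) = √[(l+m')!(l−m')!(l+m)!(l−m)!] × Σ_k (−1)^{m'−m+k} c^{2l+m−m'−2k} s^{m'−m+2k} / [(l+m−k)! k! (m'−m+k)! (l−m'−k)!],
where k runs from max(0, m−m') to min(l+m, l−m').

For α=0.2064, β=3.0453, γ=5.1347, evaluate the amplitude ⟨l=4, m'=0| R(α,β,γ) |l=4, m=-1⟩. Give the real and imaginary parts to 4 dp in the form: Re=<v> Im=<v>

First d^4_{0,-1}(β=3.0453), then the phase factors e^{-i(0)α} and e^{-i(-1)γ}:
c=cos(3.045300/2)=0.048128, s=sin(3.045300/2)=0.998841; N=√[24·24·6·120]=643.987578
k∈{0,1,2,3} keeps every argument non-negative
  k=0: (−1)^1·643.9876/(144)·0.0481^7·0.9988^1 = -0.000000
  k=1: (−1)^2·643.9876/(24)·0.0481^5·0.9988^3 = +0.000007
  k=2: (−1)^3·643.9876/(24)·0.0481^3·0.9988^5 = -0.002974
  k=3: (−1)^4·643.9876/(144)·0.0481^1·0.9988^7 = +0.213494
d^4_{0,-1}(3.0453) = -0.000000 +0.000007 -0.002974 +0.213494 = +0.210527
Attach z-rotation phases: D = e^{-i(0)(0.2064)}·(+0.210527)·e^{-i(-1)(5.1347)} = +0.086289-0.192031i

Re=0.0863 Im=-0.1920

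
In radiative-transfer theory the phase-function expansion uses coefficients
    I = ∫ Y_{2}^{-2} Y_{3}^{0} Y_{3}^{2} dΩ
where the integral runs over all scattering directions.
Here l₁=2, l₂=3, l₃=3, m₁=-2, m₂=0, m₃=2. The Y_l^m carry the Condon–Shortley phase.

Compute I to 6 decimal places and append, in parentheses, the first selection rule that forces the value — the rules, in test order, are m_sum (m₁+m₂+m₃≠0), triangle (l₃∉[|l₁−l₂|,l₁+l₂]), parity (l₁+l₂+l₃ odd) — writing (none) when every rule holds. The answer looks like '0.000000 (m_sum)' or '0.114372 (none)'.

-0.188063 (none)

m-sum 0 ✓  L=8 even ✓  1≤3≤5 ✓
Π(2lᵢ+1) = 5×7×7 = 245
triangle coeff Δ(2,3,3) = 1/3780
Σ_t [0,2]: t=0:+1/24 t=1:−1/4 t=2:+1/24 = -1/6
(3j)²=4/105 [(2 3 3; 0 0 0)], sign=+1
Σ_t [2,2]: t=2:+1/24 = 1/24
(3j)²=1/21 [(2 3 3; -2 0 2)], sign=-1
⇒ 4πI² = 4/9
I = (-1)√(4/9/(4π)) = -0.18806319
No selection rule forces the value: the integral is nonzero (none).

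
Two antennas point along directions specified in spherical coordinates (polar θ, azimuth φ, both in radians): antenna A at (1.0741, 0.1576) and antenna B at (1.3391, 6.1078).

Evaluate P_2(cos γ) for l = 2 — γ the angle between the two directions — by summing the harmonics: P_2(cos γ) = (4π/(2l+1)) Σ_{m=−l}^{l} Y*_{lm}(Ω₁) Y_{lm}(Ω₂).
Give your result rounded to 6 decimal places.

0.764337

Summing Y*_{l m}(θ₁,φ₁)·Y_{l m}(θ₂,φ₂) over m ∈ [−2, 2]; prefactor 4π/(2·2+1) = 2.513274:
  term(m=-2) = +0.085902+0.067494i   from Y*(Ω₁)=+0.283852+0.092556i, Y(Ω₂)=+0.343626+0.125733i
  term(m=-1) = +0.052812+0.018266i   from Y*(Ω₁)=+0.319641+0.050797i, Y(Ω₂)=+0.170010+0.030127i
  term(m=+0) = +0.026693+0.000000i   from Y*(Ω₁)=-0.100539-0.000000i, Y(Ω₂)=-0.265500+0.000000i
  term(m=+1) = +0.052812-0.018266i   from Y*(Ω₁)=-0.319641+0.050797i, Y(Ω₂)=-0.170010+0.030127i
  term(m=+2) = +0.085902-0.067494i   from Y*(Ω₁)=+0.283852-0.092556i, Y(Ω₂)=+0.343626-0.125733i
Total Σ_m = +0.304120+0.000000i. Multiply by 2.513274: +0.764337+0.000000i. P_2(cos γ) = 0.764337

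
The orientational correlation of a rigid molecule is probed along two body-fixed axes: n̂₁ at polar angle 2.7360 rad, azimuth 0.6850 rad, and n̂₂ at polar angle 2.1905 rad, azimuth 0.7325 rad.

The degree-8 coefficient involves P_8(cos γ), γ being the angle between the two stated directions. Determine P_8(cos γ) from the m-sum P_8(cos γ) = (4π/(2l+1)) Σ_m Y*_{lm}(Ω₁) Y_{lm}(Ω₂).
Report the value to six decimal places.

Term-by-term m-sum for l=8 (normalisation 4π/17 = 0.739198):
  term(m=-8) = (0.000028, -0.000011)   from Y*(Ω₁)=(0.000210, -0.000218), Y(Ω₂)=(0.090630, 0.040820)
  term(m=-7) = (0.000756, -0.000261)   from Y*(Ω₁)=(-0.000233, 0.002811), Y(Ω₂)=(-0.114401, -0.259577)
  term(m=-6) = (0.007070, -0.002071)   from Y*(Ω₁)=(-0.009387, -0.013651), Y(Ω₂)=(-0.138790, 0.422505)
  term(m=-5) = (0.023341, -0.005650)   from Y*(Ω₁)=(0.066301, 0.019310), Y(Ω₂)=(0.301637, -0.173069)
  term(m=-4) = (-0.011364, 0.002186)   from Y*(Ω₁)=(-0.191569, 0.081354), Y(Ω₂)=(0.054362, 0.011677)
  term(m=-3) = (-0.157514, 0.022599)   from Y*(Ω₁)=(0.203099, -0.386145), Y(Ω₂)=(-0.213900, -0.295410)
  term(m=-2) = (-0.076469, 0.007286)   from Y*(Ω₁)=(0.110091, 0.540882), Y(Ω₂)=(-0.014696, 0.138387)
  term(m=-1) = (0.058482, -0.002780)   from Y*(Ω₁)=(-0.147845, -0.120784), Y(Ω₂)=(-0.228015, 0.205084)
  term(m=+0) = (-0.082966, -0.000000)   from Y*(Ω₁)=(-0.439460, -0.000000), Y(Ω₂)=(0.188791, 0.000000)
  term(m=+1) = (0.058482, 0.002780)   from Y*(Ω₁)=(0.147845, -0.120784), Y(Ω₂)=(0.228015, 0.205084)
  term(m=+2) = (-0.076469, -0.007286)   from Y*(Ω₁)=(0.110091, -0.540882), Y(Ω₂)=(-0.014696, -0.138387)
  term(m=+3) = (-0.157514, -0.022599)   from Y*(Ω₁)=(-0.203099, -0.386145), Y(Ω₂)=(0.213900, -0.295410)
  term(m=+4) = (-0.011364, -0.002186)   from Y*(Ω₁)=(-0.191569, -0.081354), Y(Ω₂)=(0.054362, -0.011677)
  term(m=+5) = (0.023341, 0.005650)   from Y*(Ω₁)=(-0.066301, 0.019310), Y(Ω₂)=(-0.301637, -0.173069)
  term(m=+6) = (0.007070, 0.002071)   from Y*(Ω₁)=(-0.009387, 0.013651), Y(Ω₂)=(-0.138790, -0.422505)
  term(m=+7) = (0.000756, 0.000261)   from Y*(Ω₁)=(0.000233, 0.002811), Y(Ω₂)=(0.114401, -0.259577)
  term(m=+8) = (0.000028, 0.000011)   from Y*(Ω₁)=(0.000210, 0.000218), Y(Ω₂)=(0.090630, -0.040820)
Accumulated sum (-0.394306, -0.000000); after 4π/(2l+1) scaling, (-0.291470, -0.000000) ⇒ P_8 = -0.291470

-0.291470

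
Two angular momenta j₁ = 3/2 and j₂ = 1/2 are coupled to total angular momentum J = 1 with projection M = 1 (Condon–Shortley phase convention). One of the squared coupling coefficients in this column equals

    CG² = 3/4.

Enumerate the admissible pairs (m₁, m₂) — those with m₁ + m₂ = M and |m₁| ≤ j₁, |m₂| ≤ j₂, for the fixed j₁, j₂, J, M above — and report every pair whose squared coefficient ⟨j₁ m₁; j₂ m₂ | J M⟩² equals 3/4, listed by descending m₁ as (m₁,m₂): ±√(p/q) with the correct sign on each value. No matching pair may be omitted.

(3/2,-1/2): +√(3/4)

Admissible pairs with m₁+m₂ = M = 1: (1/2,1/2), (3/2,-1/2)
  (m₁,m₂)=(3/2,-1/2): CG² = 3/4, CG = +√(3/4)   ← matches the target
  (m₁,m₂)=(1/2,1/2): CG² = 1/4, CG = −√(1/4)
Pairs with CG² = 3/4: (3/2,-1/2): +√(3/4)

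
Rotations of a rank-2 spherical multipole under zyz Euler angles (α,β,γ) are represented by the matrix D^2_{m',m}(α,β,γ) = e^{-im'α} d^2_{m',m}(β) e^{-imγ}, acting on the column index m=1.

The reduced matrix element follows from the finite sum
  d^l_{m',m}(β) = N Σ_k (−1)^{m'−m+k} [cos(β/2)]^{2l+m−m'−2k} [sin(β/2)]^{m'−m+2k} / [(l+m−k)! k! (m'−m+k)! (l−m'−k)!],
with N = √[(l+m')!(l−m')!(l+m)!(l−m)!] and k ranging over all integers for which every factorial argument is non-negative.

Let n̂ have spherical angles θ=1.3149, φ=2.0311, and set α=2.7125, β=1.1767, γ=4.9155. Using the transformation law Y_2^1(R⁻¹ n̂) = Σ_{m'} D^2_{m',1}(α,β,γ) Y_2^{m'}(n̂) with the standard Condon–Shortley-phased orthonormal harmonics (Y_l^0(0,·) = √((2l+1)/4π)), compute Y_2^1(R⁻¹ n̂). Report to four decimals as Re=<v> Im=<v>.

Need the full column D^2_{m',1} for m'=−2..2 at α=2.7125, β=1.1767, γ=4.9155.
cos(β/2)=0.831858, sin(β/2)=0.554989
d^2_{-2,1}: single k=3 term ⇒ +0.284402;  D = +0.248280+0.138714i
d^2_{-1,1}: k∈[2..3] ⇒ +0.639423 -0.094872 = +0.544551;  D = -0.321788-0.439304i
d^2_{0,1}: k∈[1..2] ⇒ +0.782541 -0.348320 = +0.434221;  D = +0.087590+0.425295i
d^2_{1,1}: k∈[0..1] ⇒ +0.478846 -0.639423 = -0.160577;  D = -0.035979+0.156494i
d^2_{2,1}: single k=0 term ⇒ -0.638942;  D = +0.389255-0.506683i
Y_2^{m'}(θ=1.3149,φ=2.0311) and Σ D·Y over m':
  (+0.2483+0.1387i)·(-0.2188+0.2878i)  (-0.3218-0.4393i)·(-0.0840-0.1695i)  (+0.0876+0.4253i)·(-0.2548+0.0000i)  (-0.0360+0.1565i)·(+0.0840-0.1695i)  (+0.3893-0.5067i)·(-0.2188-0.2878i)
Y_2^1(R⁻¹ n̂) = -0.371474+0.042310i

Re=-0.3715 Im=0.0423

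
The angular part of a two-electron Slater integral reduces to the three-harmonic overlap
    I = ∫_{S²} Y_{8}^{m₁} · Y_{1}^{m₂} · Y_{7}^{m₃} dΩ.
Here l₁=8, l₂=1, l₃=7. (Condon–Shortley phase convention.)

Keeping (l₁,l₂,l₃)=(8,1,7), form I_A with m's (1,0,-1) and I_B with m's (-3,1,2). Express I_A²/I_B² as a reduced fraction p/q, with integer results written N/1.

Shared (l₁,l₂,l₃)=(8,1,7): N and (l;000)² cancel in I_A²/I_B².
A: Δ = 2!·14!·0!/17! = 1/2040; Racah Σ t=1..1: t=1:−1/29030400 = -1/29030400; ⇒ 3j(8 1 7; 1 0 -1)² = 21/680, sgn -1
B: Δ = 2!·14!·0!/17! = 1/2040; Racah Σ t=2..2: t=2:+1/87091200 = 1/87091200; ⇒ 3j(8 1 7; -3 1 2)² = 11/408, sgn -1
I_A²/I_B² = (21/680)/(11/408) = 63/55

63/55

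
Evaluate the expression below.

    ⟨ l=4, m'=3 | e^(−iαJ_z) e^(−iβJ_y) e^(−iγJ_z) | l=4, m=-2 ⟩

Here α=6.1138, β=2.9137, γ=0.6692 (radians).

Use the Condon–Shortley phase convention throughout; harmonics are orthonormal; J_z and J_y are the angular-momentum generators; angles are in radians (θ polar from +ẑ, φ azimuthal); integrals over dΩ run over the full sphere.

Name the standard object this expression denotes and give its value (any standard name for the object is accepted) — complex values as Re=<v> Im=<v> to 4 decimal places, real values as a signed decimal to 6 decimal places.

Wigner D-matrix element, Re=-0.1063 Im=0.3758

This is a Wigner D-matrix element — the rotation-matrix element ⟨l m'| R(α,β,γ) |l m⟩ in the angular-momentum basis.
Split into d^4_{3,-2}(β=2.9137) × two z-phases.
With c≡cos(β/2)=0.113700 and s≡sin(β/2)=0.993515, N=[5040·1·2·720]^{1/2}=2693.993318
k∈{0,1} keeps every argument non-negative
  k=0: (−1)^5·2693.9933/(240)·0.1137^3·0.9935^5 = -0.015971
  k=1: (−1)^6·2693.9933/(720)·0.1137^1·0.9935^7 = +0.406486
d^4_{3,-2}(2.9137) = -0.015971 +0.406486 = +0.390515
Attach z-rotation phases: D = e^{-i(3)(6.1138)}·(+0.390515)·e^{-i(-2)(0.6692)} = -0.106329+0.375761i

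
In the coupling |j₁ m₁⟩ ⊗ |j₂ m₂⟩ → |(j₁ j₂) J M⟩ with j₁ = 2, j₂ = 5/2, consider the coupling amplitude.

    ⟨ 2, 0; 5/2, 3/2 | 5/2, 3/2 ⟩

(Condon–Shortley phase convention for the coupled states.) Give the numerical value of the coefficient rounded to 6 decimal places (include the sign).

j₁+j₂−J=2  J+j₁−j₂=2  J−j₁+j₂=3  j₁+j₂+J+1=8
(j₁±m₁, j₂±m₂, J±M) = (2,2,4,1,4,1)
P² = 288/35
sum k=1..2:
  [1] −1/6 = -1/6
  [2] +1/8 = 1/8
S = -1/24
C² = P²·S² = 1/70 ; C = -0.119523

-0.119523  (= −√(1/70))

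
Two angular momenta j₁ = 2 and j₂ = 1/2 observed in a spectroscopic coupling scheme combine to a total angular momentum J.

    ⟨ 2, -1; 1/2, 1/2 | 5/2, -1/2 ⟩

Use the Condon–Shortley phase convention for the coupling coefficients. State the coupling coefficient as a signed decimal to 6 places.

+√(2/5) ≈ +0.632456

j₁+j₂−J=0  J+j₁−j₂=4  J−j₁+j₂=1  j₁+j₂+J+1=6
(j₁±m₁, j₂±m₂, J±M) = (1,3,1,0,2,3)
P² = 72/5
sum k=0..0:
  [0] +1/6 = 1/6
S = 1/6
C² = P²·S² = 2/5 ; C = +0.632456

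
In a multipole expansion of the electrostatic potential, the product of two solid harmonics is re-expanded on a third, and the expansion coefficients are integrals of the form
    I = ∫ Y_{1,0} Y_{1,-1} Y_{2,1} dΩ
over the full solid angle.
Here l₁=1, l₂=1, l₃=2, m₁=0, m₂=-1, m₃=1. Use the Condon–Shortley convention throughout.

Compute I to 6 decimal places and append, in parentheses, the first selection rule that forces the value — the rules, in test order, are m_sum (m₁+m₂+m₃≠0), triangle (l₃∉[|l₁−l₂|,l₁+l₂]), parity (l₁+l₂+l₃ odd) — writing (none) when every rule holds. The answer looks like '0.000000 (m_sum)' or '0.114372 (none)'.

-0.218510 (none)

Rules hold: Σm=0, L=4 even, 0≤2≤2.
N = 3·3·5 = 45
Δ = 0!·2!·2!/5! = 1/30
Racah Σ t=0..0: t=0:+1/1 = 1/1
⇒ 3j(1 1 2; 0 0 0)² = 2/15, sgn +1
Racah Σ t=0..0: t=0:+1/2 = 1/2
⇒ 3j(1 1 2; 0 -1 1)² = 1/10, sgn -1
4πI² = N·(3j₀)²·(3jₘ)² = 3/5
I = -1·√(0.6/4π) = -0.21850969
No selection rule forces the value: the integral is nonzero (none).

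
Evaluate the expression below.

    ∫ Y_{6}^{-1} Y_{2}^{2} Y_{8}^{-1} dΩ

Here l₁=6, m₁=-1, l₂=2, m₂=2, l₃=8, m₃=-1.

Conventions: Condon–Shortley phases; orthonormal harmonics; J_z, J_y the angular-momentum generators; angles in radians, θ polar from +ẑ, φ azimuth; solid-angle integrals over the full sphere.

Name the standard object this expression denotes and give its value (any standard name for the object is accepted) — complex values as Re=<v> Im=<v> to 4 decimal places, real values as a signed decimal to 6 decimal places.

This is a Gaunt coefficient — the integral of a triple product of spherical harmonics over the sphere.
Rules hold: Σm=0, L=16 even, 4≤8≤8.
N = 13·5·17 = 1105
Δ = 0!·12!·4!/17! = 1/30940
Racah Σ t=0..0: t=0:+1/2073600 = 1/2073600
⇒ 3j(6 2 8; 0 0 0)² = 28/1105, sgn +1
Racah Σ t=0..0: t=0:+1/14515200 = 1/14515200
⇒ 3j(6 2 8; -1 2 -1)² = 9/2210, sgn -1
4πI² = N·(3j₀)²·(3jₘ)² = 126/1105
I = -1·√(0.114027/4π) = -0.09525750

Gaunt coefficient, -0.095258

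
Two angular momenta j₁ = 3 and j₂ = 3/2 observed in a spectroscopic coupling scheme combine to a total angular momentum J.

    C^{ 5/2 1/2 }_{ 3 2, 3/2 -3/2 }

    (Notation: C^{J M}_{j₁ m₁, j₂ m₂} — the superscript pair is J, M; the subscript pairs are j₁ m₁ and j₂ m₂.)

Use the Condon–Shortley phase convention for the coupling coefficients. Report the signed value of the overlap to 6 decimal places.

j₁+j₂−J=2  J+j₁−j₂=4  J−j₁+j₂=1  j₁+j₂+J+1=8
(j₁±m₁, j₂±m₂, J±M) = (5,1,0,3,3,2)
P² = 432/7
sum k=0..0:
  [0] +1/12 = 1/12
S = 1/12
C² = P²·S² = 3/7 ; C = +0.654654

+√(3/7) ≈ +0.654654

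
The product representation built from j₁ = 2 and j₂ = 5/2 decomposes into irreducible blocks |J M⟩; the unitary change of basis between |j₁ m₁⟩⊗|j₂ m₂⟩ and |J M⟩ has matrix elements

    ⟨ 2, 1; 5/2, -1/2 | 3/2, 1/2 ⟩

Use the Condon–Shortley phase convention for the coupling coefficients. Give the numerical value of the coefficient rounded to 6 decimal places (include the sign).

-0.487950  (= −√(5/21))

√[4·3!1!2!/7! · 3!1!2!3!2!1!] = √(48/35)
  +(−1)^0/∏(0,3,1,2,0,0)! = 1/12  (running 1/12)
  +(−1)^1/∏(1,2,0,1,1,1)! = -1/2  (running -5/12)
⟨..|..⟩ = √(48/35)·(-5/12) = -0.487950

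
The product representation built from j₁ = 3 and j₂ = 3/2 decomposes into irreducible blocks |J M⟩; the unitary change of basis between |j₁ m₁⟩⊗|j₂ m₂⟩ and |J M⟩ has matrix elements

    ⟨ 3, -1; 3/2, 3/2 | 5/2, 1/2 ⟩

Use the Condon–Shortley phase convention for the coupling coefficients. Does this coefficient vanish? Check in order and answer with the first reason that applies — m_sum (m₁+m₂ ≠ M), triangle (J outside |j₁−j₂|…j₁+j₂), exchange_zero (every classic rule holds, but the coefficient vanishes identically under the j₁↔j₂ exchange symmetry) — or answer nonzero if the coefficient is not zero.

nonzero

m-sum: m₁+m₂ = -1+3/2 = 1/2, M = 1/2  ✓
triangle: |j₁−j₂| = 3/2 ≤ J = 5/2 ≤ j₁+j₂ = 9/2  ✓
exchange: j₁≠j₂ or m₁≠m₂ — the exchange symmetry imposes no constraint here
value check: CG = +√(27/70) = +0.621059 ≠ 0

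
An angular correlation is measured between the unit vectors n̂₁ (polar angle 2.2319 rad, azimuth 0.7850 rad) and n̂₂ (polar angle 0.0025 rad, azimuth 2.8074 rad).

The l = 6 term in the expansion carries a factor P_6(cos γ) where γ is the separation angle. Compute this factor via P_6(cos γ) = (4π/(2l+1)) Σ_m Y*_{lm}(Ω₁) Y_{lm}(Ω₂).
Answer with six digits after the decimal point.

Expand P_6 via completeness: Σ_{m} conj(Y_{6,m}) at Ω₁ times Y_{6,m} at Ω₂ —
  m=-6: Y*=-0.000279-0.116822i  Y=-0.000000+0.000000i  product +0.000000+0.000000i
  m=-5: Y*=+0.223035+0.222149i  Y=+0.000000-0.000000i  product +0.000000-0.000000i
  m=-4: Y*=-0.435785+0.000694i  Y=+0.000000+0.000000i  product -0.000000-0.000000i
  m=-3: Y*=+0.159296-0.159677i  Y=-0.000000-0.000000i  product -0.000000-0.000000i
  m=-2: Y*=-0.000177-0.222367i  Y=+0.000026+0.000020i  product +0.000004-0.000006i
  m=-1: Y*=+0.228750+0.228568i  Y=-0.007783-0.002703i  product -0.001163-0.002397i
  m=+0: Y*=+0.139380-0.000000i  Y=+1.017040+0.000000i  product +0.141755+0.000000i
  m=+1: Y*=-0.228750+0.228568i  Y=+0.007783-0.002703i  product -0.001163+0.002397i
  m=+2: Y*=-0.000177+0.222367i  Y=+0.000026-0.000020i  product +0.000004+0.000006i
  m=+3: Y*=-0.159296-0.159677i  Y=+0.000000-0.000000i  product -0.000000+0.000000i
  m=+4: Y*=-0.435785-0.000694i  Y=+0.000000-0.000000i  product -0.000000+0.000000i
  m=+5: Y*=-0.223035+0.222149i  Y=-0.000000-0.000000i  product +0.000000+0.000000i
  m=+6: Y*=-0.000279+0.116822i  Y=-0.000000-0.000000i  product +0.000000-0.000000i
Total Σ_m = +0.139439+0.000000i. Multiply by 0.966644: +0.134788+0.000000i. P_6(cos γ) = 0.134788

0.134788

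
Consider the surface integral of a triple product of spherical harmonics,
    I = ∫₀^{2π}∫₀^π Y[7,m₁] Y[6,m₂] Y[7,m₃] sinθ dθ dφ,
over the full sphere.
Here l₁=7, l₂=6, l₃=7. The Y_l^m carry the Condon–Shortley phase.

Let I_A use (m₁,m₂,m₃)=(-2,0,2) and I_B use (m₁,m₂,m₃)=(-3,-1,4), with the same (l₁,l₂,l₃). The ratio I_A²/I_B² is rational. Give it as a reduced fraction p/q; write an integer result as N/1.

Shared (l₁,l₂,l₃)=(7,6,7): N and (l;000)² cancel in I_A²/I_B².
A: Δ = 6!·8!·6!/21! = 1/2444321880; Racah Σ t=1..6: t=1:−1/580608000 t=2:+1/11612160 t=3:−1/1866240 t=4:+1/1658880 t=5:−1/8294400 t=6:+1/373248000 = 1/29859840; ⇒ 3j(7 6 7; -2 0 2)² = 125/277134, sgn -1
B: Δ = 6!·8!·6!/21! = 1/2444321880; Racah Σ t=2..5: t=2:+1/69672960 t=3:−1/8709120 t=4:+1/8294400 t=5:−1/62208000 = 1/248832000; ⇒ 3j(7 6 7; -3 -1 4)² = 7/83980, sgn -1
I_A²/I_B² = (125/277134)/(7/83980) = 1250/231

1250/231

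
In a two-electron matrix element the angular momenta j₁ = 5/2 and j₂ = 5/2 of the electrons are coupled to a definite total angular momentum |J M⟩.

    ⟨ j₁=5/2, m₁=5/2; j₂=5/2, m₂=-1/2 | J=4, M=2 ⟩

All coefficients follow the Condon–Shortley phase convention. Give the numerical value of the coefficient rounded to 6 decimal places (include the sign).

√[9·1!4!4!/10! · 5!0!2!3!6!2!] = √(20736/7)
  +(−1)^0/∏(0,1,0,2,4,2)! = 1/96  (running 1/96)
⟨..|..⟩ = √(20736/7)·(1/96) = +0.566947

+√(9/28) ≈ +0.566947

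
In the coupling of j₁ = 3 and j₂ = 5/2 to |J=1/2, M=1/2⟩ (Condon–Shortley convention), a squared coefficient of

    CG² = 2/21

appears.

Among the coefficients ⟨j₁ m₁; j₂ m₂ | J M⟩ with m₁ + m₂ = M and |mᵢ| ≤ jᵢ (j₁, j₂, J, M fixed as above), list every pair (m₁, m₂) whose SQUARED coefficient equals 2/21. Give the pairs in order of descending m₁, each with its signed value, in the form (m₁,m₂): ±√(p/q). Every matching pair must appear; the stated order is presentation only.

(-1,3/2): +√(2/21)

Admissible pairs with m₁+m₂ = M = 1/2: (-2,5/2), (-1,3/2), (0,1/2), (1,-1/2), (2,-3/2), (3,-5/2)
  (m₁,m₂)=(3,-5/2): CG² = 2/7, CG = +√(2/7)
  (m₁,m₂)=(2,-3/2): CG² = 5/21, CG = −√(5/21)
  (m₁,m₂)=(1,-1/2): CG² = 4/21, CG = +√(4/21)
  (m₁,m₂)=(0,1/2): CG² = 1/7, CG = −√(1/7)
  (m₁,m₂)=(-1,3/2): CG² = 2/21, CG = +√(2/21)   ← matches the target
  (m₁,m₂)=(-2,5/2): CG² = 1/21, CG = −√(1/21)
Pairs with CG² = 2/21: (-1,3/2): +√(2/21)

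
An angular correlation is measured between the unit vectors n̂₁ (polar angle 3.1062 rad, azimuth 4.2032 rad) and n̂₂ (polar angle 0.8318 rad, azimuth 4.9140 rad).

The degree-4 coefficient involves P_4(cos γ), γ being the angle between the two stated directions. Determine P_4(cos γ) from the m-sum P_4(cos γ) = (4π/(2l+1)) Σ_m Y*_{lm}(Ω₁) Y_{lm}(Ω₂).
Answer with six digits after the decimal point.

-0.428558

Expand P_4 via completeness: Σ_{m} conj(Y_{4,m}) at Ω₁ times Y_{4,m} at Ω₂ —
  m=-4: Y*=-0.000000-0.000001i  Y=+0.091414-0.095345i  product -0.000000-0.000000i
  m=-3: Y*=-0.000055-0.000002i  Y=-0.193585-0.280049i  product +0.000010+0.000016i
  m=-2: Y*=-0.001317+0.002136i  Y=-0.365737+0.156022i  product +0.000148-0.000987i
  m=-1: Y*=+0.032550+0.058302i  Y=+0.008284+0.040533i  product -0.002093+0.001802i
  m=+0: Y*=+0.840992-0.000000i  Y=-0.360362+0.000000i  product -0.303061+0.000000i
  m=+1: Y*=-0.032550+0.058302i  Y=-0.008284+0.040533i  product -0.002093-0.001802i
  m=+2: Y*=-0.001317-0.002136i  Y=-0.365737-0.156022i  product +0.000148+0.000987i
  m=+3: Y*=+0.000055-0.000002i  Y=+0.193585-0.280049i  product +0.000010-0.000016i
  m=+4: Y*=-0.000000+0.000001i  Y=+0.091414+0.095345i  product -0.000000+0.000000i
Σ over m = -0.306932-0.000000i; ×(4π/9) → -0.428558-0.000000i. Real part: -0.428558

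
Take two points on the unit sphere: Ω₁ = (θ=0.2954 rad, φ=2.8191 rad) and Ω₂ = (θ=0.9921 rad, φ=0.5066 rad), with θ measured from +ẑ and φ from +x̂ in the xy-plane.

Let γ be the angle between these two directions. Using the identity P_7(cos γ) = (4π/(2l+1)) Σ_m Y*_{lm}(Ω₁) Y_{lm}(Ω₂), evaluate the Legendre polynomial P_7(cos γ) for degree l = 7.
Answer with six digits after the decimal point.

-0.112971

Addition theorem: P_7(cos γ) = (4π/15) Σ_m Y*_{lm}(Ω₁) Y_{lm}(Ω₂), m = −7…7:
  term(m=-7) = (-0.000011, -0.000006)   from Y*(Ω₁)=(0.000056, 0.000069), Y(Ω₂)=(-0.132483, 0.056734)
  term(m=-6) = (0.000099, 0.000371)   from Y*(Ω₁)=(-0.000388, -0.001018), Y(Ω₂)=(-0.350462, -0.035869)
  term(m=-5) = (0.001958, -0.003075)   from Y*(Ω₁)=(0.000348, 0.008355), Y(Ω₂)=(-0.357629, -0.249205)
  term(m=-4) = (-0.007743, 0.001367)   from Y*(Ω₁)=(0.012437, -0.043115), Y(Ω₂)=(-0.077101, -0.157353)
  term(m=-3) = (-0.034618, -0.026553)   from Y*(Ω₁)=(-0.096615, 0.140220), Y(Ω₂)=(-0.013060, 0.255882)
  term(m=-2) = (0.011572, 0.132085)   from Y*(Ω₁)=(0.345795, -0.260149), Y(Ω₂)=(-0.162136, 0.259998)
  term(m=-1) = (-0.056712, 0.061898)   from Y*(Ω₁)=(-0.578739, 0.193390), Y(Ω₂)=(0.120299, -0.066754)
  term(m=+0) = (0.036062, 0.000000)   from Y*(Ω₁)=(0.110990, -0.000000), Y(Ω₂)=(0.324910, 0.000000)
  term(m=+1) = (-0.056712, -0.061898)   from Y*(Ω₁)=(0.578739, 0.193390), Y(Ω₂)=(-0.120299, -0.066754)
  term(m=+2) = (0.011572, -0.132085)   from Y*(Ω₁)=(0.345795, 0.260149), Y(Ω₂)=(-0.162136, -0.259998)
  term(m=+3) = (-0.034618, 0.026553)   from Y*(Ω₁)=(0.096615, 0.140220), Y(Ω₂)=(0.013060, 0.255882)
  term(m=+4) = (-0.007743, -0.001367)   from Y*(Ω₁)=(0.012437, 0.043115), Y(Ω₂)=(-0.077101, 0.157353)
  term(m=+5) = (0.001958, 0.003075)   from Y*(Ω₁)=(-0.000348, 0.008355), Y(Ω₂)=(0.357629, -0.249205)
  term(m=+6) = (0.000099, -0.000371)   from Y*(Ω₁)=(-0.000388, 0.001018), Y(Ω₂)=(-0.350462, 0.035869)
  term(m=+7) = (-0.000011, 0.000006)   from Y*(Ω₁)=(-0.000056, 0.000069), Y(Ω₂)=(0.132483, 0.056734)
Accumulated sum (-0.134849, 0.000000); after 4π/(2l+1) scaling, (-0.112971, 0.000000) ⇒ P_7 = -0.112971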